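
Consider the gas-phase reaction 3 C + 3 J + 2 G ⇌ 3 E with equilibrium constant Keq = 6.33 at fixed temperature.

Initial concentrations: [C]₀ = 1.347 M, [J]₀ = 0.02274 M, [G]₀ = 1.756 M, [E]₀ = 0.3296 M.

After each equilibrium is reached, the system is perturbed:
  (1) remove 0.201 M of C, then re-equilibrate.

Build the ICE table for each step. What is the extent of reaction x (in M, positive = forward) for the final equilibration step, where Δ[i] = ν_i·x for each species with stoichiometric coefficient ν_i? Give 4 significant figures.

Q₀ = 404.1 vs Keq = 6.33 ⇒ Q>K, reverse
Step 1:
                    C           J           G           E
  I             1.347     0.02274       1.756      0.3296
  C            0.0505      0.0505     0.03367     -0.0505
  E             1.398     0.07324        1.79      0.2791
  solve Keq expr → x = -0.01683; check Q = 6.33
Then remove 0.201 M of C.
Step 2:
                    C           J           G           E
  I             1.197     0.07324        1.79      0.2791
  C          0.008816    0.008816    0.005877   -0.008816
  E             1.205     0.08206       1.796      0.2703
  solve Keq expr → x = -0.002939; check Q = 6.33

x = -0.002939 M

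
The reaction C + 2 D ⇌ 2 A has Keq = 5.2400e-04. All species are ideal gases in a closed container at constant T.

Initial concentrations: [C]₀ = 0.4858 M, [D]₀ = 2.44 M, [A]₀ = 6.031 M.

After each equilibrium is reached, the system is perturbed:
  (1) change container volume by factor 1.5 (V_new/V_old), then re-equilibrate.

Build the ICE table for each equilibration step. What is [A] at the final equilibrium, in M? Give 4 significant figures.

[A]_eq = 0.1871 M

Q₀ = 12.58 vs Keq = 5.2400e-04 ⇒ Q>K, reverse
Step 1:
                   C          D          A
  init        0.4858       2.44      6.031
  Δ            2.846      5.691     -5.691
  eq           3.331      8.131     0.3397
  solve Keq expr → x = -2.846; check Q = 5.2400e-04
Then change container volume by factor 1.5 (V_new/V_old).
Step 2:
                   C          D          A
  init         2.221      5.421     0.2265
  Δ           0.0197    0.03939   -0.03939
  eq           2.241       5.46     0.1871
  solve Keq expr → x = -0.0197; check Q = 5.2400e-04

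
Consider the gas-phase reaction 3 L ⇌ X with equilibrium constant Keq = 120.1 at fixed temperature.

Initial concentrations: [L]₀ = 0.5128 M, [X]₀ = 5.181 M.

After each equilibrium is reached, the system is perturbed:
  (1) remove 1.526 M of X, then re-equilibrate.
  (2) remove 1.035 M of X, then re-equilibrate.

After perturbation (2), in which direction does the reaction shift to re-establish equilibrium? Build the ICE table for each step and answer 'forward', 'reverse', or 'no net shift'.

Direction: forward

Q₀ = 38.42 vs Keq = 120.1 ⇒ Q<K, forward
Step 1:
                   L          X
  I           0.5128      5.181
  C          -0.1609    0.05363
  E           0.3519      5.235
  solve Keq expr → x = 0.05363; check Q = 120.1
Then remove 1.526 M of X.
Step 2:
                   L          X
  I           0.3519      3.709
  C         -0.03784    0.01261
  E           0.3141      3.721
  solve Keq expr → x = 0.01261; check Q = 120.1
Then remove 1.035 M of X.
Step 3:
                   L          X
  I           0.3141      2.686
  C         -0.03196    0.01065
  E           0.2821      2.697
  solve Keq expr → x = 0.01065; check Q = 120.1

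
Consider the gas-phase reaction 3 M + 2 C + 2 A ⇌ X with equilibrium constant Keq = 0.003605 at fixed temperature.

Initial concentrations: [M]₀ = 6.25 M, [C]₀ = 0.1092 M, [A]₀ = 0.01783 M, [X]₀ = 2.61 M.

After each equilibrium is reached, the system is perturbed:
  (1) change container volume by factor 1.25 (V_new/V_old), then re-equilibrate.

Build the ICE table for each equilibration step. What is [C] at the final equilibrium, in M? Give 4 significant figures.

[C]_eq = 1.146 M

Q₀ = 2820 vs Keq = 0.003605 ⇒ Q>K, reverse
Step 1:
                   M          C          A          X
  I             6.25     0.1092    0.01783       2.61
  C            1.496      0.997      0.997    -0.4985
  E            7.746      1.106      1.015      2.111
  solve Keq expr → x = -0.4985; check Q = 0.003605
Then change container volume by factor 1.25 (V_new/V_old).
Step 2:
                   M          C          A          X
  I            6.196      0.885     0.8119      1.689
  C           0.3916     0.2611     0.2611    -0.1305
  E            6.588      1.146      1.073      1.559
  solve Keq expr → x = -0.1305; check Q = 0.003605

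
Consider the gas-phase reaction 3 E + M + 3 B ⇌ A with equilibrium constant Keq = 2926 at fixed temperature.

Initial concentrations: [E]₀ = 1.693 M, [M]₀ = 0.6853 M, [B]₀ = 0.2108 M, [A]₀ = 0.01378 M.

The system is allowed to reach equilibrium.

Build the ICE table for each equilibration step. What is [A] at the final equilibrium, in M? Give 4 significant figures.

[A]_eq = 0.07636 M

Q₀ = 0.4424 vs Keq = 2926 ⇒ Q<K, forward
Step 1:
                   E          M          B          A
  I            1.693     0.6853     0.2108    0.01378
  C          -0.1877   -0.06258    -0.1877    0.06258
  E            1.505     0.6227    0.02307    0.07636
  solve Keq expr → x = 0.06258; check Q = 2926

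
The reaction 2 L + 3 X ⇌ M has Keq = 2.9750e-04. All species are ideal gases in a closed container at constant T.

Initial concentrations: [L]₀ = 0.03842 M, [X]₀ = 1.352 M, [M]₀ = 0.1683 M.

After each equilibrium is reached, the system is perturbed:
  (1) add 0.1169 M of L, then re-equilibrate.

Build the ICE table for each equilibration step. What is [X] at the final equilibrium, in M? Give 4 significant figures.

Q₀ = 46.14 vs Keq = 2.9750e-04 ⇒ Q>K, reverse
Step 1:
                  L         X         M
  I         0.03842     1.352    0.1683
  C          0.3361    0.5041    -0.168
  E          0.3745     1.856 2.6679e-04
  solve Keq expr → x = -0.168; check Q = 2.9750e-04
Then add 0.1169 M of L.
Step 2:
                  L         X         M
  I          0.4914     1.856 2.6679e-04
  C       -3.8283e-04 -5.7425e-04 1.9142e-04
  E           0.491     1.856 4.5820e-04
  solve Keq expr → x = 1.9142e-04; check Q = 2.9750e-04

[X]_eq = 1.856 M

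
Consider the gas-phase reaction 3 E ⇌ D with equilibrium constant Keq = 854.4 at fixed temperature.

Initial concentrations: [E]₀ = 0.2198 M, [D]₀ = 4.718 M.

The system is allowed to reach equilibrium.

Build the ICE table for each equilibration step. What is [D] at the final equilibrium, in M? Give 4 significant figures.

[D]_eq = 4.732 M

Q₀ = 444.3 vs Keq = 854.4 ⇒ Q<K, forward
Step 1:
                  E         D
  init       0.2198     4.718
  Δ        -0.04287   0.01429
  eq         0.1769     4.732
  solve Keq expr → x = 0.01429; check Q = 854.4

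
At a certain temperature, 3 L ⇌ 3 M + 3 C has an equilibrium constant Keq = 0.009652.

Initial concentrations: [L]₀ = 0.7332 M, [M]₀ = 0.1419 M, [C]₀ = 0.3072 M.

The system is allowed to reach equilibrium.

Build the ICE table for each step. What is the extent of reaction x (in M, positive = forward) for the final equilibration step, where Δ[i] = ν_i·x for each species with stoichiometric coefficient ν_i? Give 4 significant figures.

x = 0.04675 M

Q₀ = 2.1016e-04 vs Keq = 0.009652 ⇒ Q<K, forward
Step 1:
                   L          M          C
  init        0.7332     0.1419     0.3072
  Δ          -0.1402     0.1402     0.1402
  eq           0.593     0.2821     0.4474
  solve Keq expr → x = 0.04675; check Q = 0.009652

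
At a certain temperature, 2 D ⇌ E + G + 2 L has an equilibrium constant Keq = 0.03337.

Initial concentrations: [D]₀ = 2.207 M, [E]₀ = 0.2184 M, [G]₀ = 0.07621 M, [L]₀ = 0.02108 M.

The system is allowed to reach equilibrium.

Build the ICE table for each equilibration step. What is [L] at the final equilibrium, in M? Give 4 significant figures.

Q₀ = 1.5185e-06 vs Keq = 0.03337 ⇒ Q<K, forward
Step 1:
                  D         E         G         L
  Initial     2.207    0.2184   0.07621   0.02108
  Change    -0.6203    0.3102    0.3102    0.6203
  Equil       1.587    0.5286    0.3864    0.6414
  solve Keq expr → x = 0.3102; check Q = 0.03337

[L]_eq = 0.6414 M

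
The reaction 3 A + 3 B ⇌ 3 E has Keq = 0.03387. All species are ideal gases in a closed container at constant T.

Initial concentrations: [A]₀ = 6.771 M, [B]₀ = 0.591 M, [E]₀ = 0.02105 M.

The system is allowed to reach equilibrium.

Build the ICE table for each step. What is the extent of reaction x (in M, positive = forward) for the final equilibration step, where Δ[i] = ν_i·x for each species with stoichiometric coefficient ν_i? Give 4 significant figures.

x = 0.1304 M

Q₀ = 1.4556e-07 vs Keq = 0.03387 ⇒ Q<K, forward
Step 1:
                    A           B           E
  init          6.771       0.591     0.02105
  Δ           -0.3913     -0.3913      0.3913
  eq             6.38      0.1997      0.4123
  solve Keq expr → x = 0.1304; check Q = 0.03387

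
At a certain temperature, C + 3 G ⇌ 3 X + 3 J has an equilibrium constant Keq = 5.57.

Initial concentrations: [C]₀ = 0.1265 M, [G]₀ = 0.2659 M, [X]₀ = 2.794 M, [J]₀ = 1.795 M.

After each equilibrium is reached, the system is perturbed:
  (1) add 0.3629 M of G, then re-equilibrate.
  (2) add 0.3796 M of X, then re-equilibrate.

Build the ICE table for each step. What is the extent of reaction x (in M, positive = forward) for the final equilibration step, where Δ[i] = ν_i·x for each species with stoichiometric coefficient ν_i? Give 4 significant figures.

x = -0.02405 M

Q₀ = 5.3043e+04 vs Keq = 5.57 ⇒ Q>K, reverse
Step 1:
                  C         G         X         J
  init       0.1265    0.2659     2.794     1.795
  Δ          0.3103     0.931    -0.931    -0.931
  eq         0.4368     1.197     1.863     0.864
  solve Keq expr → x = -0.3103; check Q = 5.57
Then add 0.3629 M of G.
Step 2:
                  C         G         X         J
  init       0.4368      1.56     1.863     0.864
  Δ        -0.03471   -0.1041    0.1041    0.1041
  eq         0.4021     1.456     1.967    0.9682
  solve Keq expr → x = 0.03471; check Q = 5.57
Then add 0.3796 M of X.
Step 3:
                  C         G         X         J
  init       0.4021     1.456     2.347    0.9682
  Δ         0.02405   0.07216  -0.07216  -0.07216
  eq         0.4262     1.528     2.275     0.896
  solve Keq expr → x = -0.02405; check Q = 5.57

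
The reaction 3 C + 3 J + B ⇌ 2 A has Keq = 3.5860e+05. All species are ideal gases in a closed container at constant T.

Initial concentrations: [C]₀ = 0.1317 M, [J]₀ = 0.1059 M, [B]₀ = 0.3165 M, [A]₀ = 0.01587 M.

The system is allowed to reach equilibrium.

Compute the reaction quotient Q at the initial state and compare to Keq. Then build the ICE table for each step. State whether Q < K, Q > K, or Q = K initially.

Q₀ = 293.3 vs Keq = 3.5860e+05 ⇒ Q<K, forward
Step 1:
                  C         J         B         A
  init       0.1317    0.1059    0.3165   0.01587
  Δ        -0.06145  -0.06145  -0.02048   0.04097
  eq        0.07025   0.04445     0.296   0.05684
  solve Keq expr → x = 0.02048; check Q = 3.5860e+05

Q₀ = 293.3; Q < K (proceeds forward)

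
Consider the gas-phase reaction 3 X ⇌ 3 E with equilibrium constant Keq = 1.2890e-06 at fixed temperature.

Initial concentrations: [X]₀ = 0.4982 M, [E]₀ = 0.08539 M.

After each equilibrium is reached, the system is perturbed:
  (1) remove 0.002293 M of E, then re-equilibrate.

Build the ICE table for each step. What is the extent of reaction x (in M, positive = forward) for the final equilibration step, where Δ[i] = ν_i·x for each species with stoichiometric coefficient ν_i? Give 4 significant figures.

Q₀ = 0.005035 vs Keq = 1.2890e-06 ⇒ Q>K, reverse
Step 1:
                   X          E
  I           0.4982    0.08539
  C          0.07911   -0.07911
  E           0.5773   0.006283
  solve Keq expr → x = -0.02637; check Q = 1.2890e-06
Then remove 0.002293 M of E.
Step 2:
                   X          E
  I           0.5773    0.00399
  C        -0.002268   0.002268
  E            0.575   0.006258
  solve Keq expr → x = 7.5610e-04; check Q = 1.2890e-06

x = 7.5610e-04 M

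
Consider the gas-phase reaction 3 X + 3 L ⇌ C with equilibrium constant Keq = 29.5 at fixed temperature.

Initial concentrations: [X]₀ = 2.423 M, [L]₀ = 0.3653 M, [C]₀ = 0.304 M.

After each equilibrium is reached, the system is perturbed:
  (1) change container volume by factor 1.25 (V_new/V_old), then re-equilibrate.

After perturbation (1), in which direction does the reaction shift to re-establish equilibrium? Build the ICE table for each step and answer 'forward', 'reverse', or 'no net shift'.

Q₀ = 0.4384 vs Keq = 29.5 ⇒ Q<K, forward
Step 1:
                  X         L         C
  Initial     2.423    0.3653     0.304
  Change    -0.2562   -0.2562   0.08541
  Equil       2.167    0.1091    0.3894
  solve Keq expr → x = 0.08541; check Q = 29.5
Then change container volume by factor 1.25 (V_new/V_old).
Step 2:
                  X         L         C
  Initial     1.733   0.08726    0.3115
  Change    0.03521   0.03521  -0.01174
  Equil       1.769    0.1225    0.2998
  solve Keq expr → x = -0.01174; check Q = 29.5

Direction: reverse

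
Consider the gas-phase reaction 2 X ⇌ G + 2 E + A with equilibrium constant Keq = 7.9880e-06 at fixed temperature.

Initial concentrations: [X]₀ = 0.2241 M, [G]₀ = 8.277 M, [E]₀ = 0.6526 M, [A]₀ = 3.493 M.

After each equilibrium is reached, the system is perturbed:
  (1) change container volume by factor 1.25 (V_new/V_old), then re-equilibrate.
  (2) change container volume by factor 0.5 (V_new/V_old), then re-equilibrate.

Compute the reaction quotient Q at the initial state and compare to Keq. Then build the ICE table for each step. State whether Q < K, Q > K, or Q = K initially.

Q₀ = 245.2; Q > K (proceeds reverse)

Q₀ = 245.2 vs Keq = 7.9880e-06 ⇒ Q>K, reverse
Step 1:
                  X         G         E         A
  I          0.2241     8.277    0.6526     3.493
  C          0.6521   -0.3261   -0.6521   -0.3261
  E          0.8762     7.951 4.9351e-04     3.167
  solve Keq expr → x = -0.3261; check Q = 7.9880e-06
Then change container volume by factor 1.25 (V_new/V_old).
Step 2:
                  X         G         E         A
  I           0.701     6.361 3.9481e-04     2.534
  C       -9.8626e-05 4.9313e-05 9.8626e-05 4.9313e-05
  E          0.7009     6.361 4.9343e-04     2.534
  solve Keq expr → x = 4.9313e-05; check Q = 7.9880e-06
Then change container volume by factor 0.5 (V_new/V_old).
Step 3:
                  X         G         E         A
  I           1.402     12.72 9.8687e-04     5.067
  C       4.9324e-04 -2.4662e-04 -4.9324e-04 -2.4662e-04
  E           1.402     12.72 4.9362e-04     5.067
  solve Keq expr → x = -2.4662e-04; check Q = 7.9880e-06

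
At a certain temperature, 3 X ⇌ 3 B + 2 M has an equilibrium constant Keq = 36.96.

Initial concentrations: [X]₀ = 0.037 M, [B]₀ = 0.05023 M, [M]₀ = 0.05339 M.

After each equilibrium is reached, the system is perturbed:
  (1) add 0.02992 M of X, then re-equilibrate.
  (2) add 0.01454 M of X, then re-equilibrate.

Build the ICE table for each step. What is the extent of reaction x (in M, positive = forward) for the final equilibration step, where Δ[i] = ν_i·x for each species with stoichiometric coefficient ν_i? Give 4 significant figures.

x = 0.004416 M

Q₀ = 0.007132 vs Keq = 36.96 ⇒ Q<K, forward
Step 1:
                   X          B          M
  Initial      0.037    0.05023    0.05339
  Change    -0.03257    0.03257    0.02172
  Equil     0.004425     0.0828    0.07511
  solve Keq expr → x = 0.01086; check Q = 36.96
Then add 0.02992 M of X.
Step 2:
                   X          B          M
  Initial    0.03435     0.0828    0.07511
  Change    -0.02752    0.02752    0.01835
  Equil     0.006821     0.1103    0.09346
  solve Keq expr → x = 0.009175; check Q = 36.96
Then add 0.01454 M of X.
Step 3:
                   X          B          M
  Initial    0.02136     0.1103    0.09346
  Change    -0.01325    0.01325   0.008831
  Equil     0.008114     0.1236     0.1023
  solve Keq expr → x = 0.004416; check Q = 36.96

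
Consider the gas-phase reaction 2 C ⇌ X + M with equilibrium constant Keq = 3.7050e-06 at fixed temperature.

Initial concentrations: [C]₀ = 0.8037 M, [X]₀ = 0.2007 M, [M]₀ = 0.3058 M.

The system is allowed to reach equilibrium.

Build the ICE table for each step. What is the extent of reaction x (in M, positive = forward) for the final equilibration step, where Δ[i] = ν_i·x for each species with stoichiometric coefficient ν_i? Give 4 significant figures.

x = -0.2006 M

Q₀ = 0.09502 vs Keq = 3.7050e-06 ⇒ Q>K, reverse
Step 1:
                   C          X          M
  I           0.8037     0.2007     0.3058
  C           0.4013    -0.2006    -0.2006
  E            1.205 5.1162e-05     0.1052
  solve Keq expr → x = -0.2006; check Q = 3.7050e-06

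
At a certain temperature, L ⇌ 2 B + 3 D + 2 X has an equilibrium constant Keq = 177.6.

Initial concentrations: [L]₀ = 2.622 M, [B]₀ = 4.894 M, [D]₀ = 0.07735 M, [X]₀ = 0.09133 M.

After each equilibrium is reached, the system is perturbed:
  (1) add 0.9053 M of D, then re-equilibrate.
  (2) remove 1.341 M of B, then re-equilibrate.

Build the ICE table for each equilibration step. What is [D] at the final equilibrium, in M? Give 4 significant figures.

Q₀ = 3.5262e-05 vs Keq = 177.6 ⇒ Q<K, forward
Step 1:
                  L         B         D         X
  Initial     2.622     4.894   0.07735   0.09133
  Change    -0.5856     1.171     1.757     1.171
  Equil       2.036     6.065     1.834     1.262
  solve Keq expr → x = 0.5856; check Q = 177.6
Then add 0.9053 M of D.
Step 2:
                  L         B         D         X
  Initial     2.036     6.065     2.739     1.262
  Change     0.1446   -0.2891   -0.4337   -0.2891
  Equil       2.181     5.776     2.306    0.9733
  solve Keq expr → x = -0.1446; check Q = 177.6
Then remove 1.341 M of B.
Step 3:
                  L         B         D         X
  Initial     2.181     4.435     2.306    0.9733
  Change   -0.05873    0.1175    0.1762    0.1175
  Equil       2.122     4.552     2.482     1.091
  solve Keq expr → x = 0.05873; check Q = 177.6

[D]_eq = 2.482 M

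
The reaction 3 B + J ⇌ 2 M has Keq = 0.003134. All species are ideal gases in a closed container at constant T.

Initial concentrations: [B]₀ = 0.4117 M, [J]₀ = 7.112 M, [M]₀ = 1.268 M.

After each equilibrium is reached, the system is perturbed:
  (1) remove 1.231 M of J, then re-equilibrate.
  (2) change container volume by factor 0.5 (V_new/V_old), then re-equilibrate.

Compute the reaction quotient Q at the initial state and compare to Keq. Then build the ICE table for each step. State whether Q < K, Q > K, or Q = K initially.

Q₀ = 3.24 vs Keq = 0.003134 ⇒ Q>K, reverse
Step 1:
                   B          J          M
  Initial     0.4117      7.112      1.268
  Change       1.358     0.4527    -0.9055
  Equil         1.77      7.565     0.3625
  solve Keq expr → x = -0.4527; check Q = 0.003134
Then remove 1.231 M of J.
Step 2:
                   B          J          M
  Initial       1.77      6.334     0.3625
  Change     0.03216    0.01072   -0.02144
  Equil        1.802      6.344     0.3411
  solve Keq expr → x = -0.01072; check Q = 0.003134
Then change container volume by factor 0.5 (V_new/V_old).
Step 3:
                   B          J          M
  Initial      3.604      12.69     0.6822
  Change     -0.5565    -0.1855      0.371
  Equil        3.048       12.5      1.053
  solve Keq expr → x = 0.1855; check Q = 0.003134

Q₀ = 3.24; Q > K (proceeds reverse)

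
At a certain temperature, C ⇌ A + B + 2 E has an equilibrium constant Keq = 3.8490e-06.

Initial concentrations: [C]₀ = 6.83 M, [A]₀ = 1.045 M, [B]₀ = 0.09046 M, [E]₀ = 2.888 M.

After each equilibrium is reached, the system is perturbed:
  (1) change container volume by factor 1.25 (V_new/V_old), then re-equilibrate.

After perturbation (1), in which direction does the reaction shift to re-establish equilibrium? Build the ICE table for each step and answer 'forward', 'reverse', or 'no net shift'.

Direction: forward

Q₀ = 0.1154 vs Keq = 3.8490e-06 ⇒ Q>K, reverse
Step 1:
                   C          A          B          E
  init          6.83      1.045    0.09046      2.888
  Δ          0.09046   -0.09046   -0.09046    -0.1809
  eq            6.92     0.9545 3.8079e-06      2.707
  solve Keq expr → x = -0.09046; check Q = 3.8490e-06
Then change container volume by factor 1.25 (V_new/V_old).
Step 2:
                   C          A          B          E
  init         5.536     0.7636 3.0463e-06      2.166
  Δ       -2.9034e-06 2.9034e-06 2.9034e-06 5.8069e-06
  eq           5.536     0.7636 5.9497e-06      2.166
  solve Keq expr → x = 2.9034e-06; check Q = 3.8490e-06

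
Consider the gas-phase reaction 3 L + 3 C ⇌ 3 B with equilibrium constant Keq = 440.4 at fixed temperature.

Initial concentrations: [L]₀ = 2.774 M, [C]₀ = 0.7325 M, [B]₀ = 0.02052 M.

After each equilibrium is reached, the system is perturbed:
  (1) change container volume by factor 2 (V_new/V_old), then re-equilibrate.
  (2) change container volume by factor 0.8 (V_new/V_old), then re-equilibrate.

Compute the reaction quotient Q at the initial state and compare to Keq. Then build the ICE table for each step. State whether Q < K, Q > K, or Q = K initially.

Q₀ = 1.0299e-06; Q < K (proceeds forward)

Q₀ = 1.0299e-06 vs Keq = 440.4 ⇒ Q<K, forward
Step 1:
                    L           C           B
  I             2.774      0.7325     0.02052
  C           -0.6879     -0.6879      0.6879
  E             2.086     0.04463      0.7084
  solve Keq expr → x = 0.2293; check Q = 440.4
Then change container volume by factor 2 (V_new/V_old).
Step 2:
                    L           C           B
  I             1.043     0.02232      0.3542
  C           0.01914     0.01914    -0.01914
  E             1.062     0.04146      0.3351
  solve Keq expr → x = -0.006381; check Q = 440.4
Then change container volume by factor 0.8 (V_new/V_old).
Step 3:
                    L           C           B
  I             1.328     0.05182      0.4188
  C         -0.009163   -0.009163    0.009163
  E             1.319     0.04266       0.428
  solve Keq expr → x = 0.003054; check Q = 440.4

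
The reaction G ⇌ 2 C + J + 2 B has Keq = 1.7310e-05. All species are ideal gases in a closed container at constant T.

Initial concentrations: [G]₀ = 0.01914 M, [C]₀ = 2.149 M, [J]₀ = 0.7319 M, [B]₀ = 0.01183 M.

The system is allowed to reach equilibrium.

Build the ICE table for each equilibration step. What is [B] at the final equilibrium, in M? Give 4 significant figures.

Q₀ = 0.02471 vs Keq = 1.7310e-05 ⇒ Q>K, reverse
Step 1:
                  G         C         J         B
  Initial   0.01914     2.149    0.7319   0.01183
  Change   0.005735  -0.01147 -0.005735  -0.01147
  Equil     0.02487     2.138    0.7262 3.6025e-04
  solve Keq expr → x = -0.005735; check Q = 1.7310e-05

[B]_eq = 3.6025e-04 M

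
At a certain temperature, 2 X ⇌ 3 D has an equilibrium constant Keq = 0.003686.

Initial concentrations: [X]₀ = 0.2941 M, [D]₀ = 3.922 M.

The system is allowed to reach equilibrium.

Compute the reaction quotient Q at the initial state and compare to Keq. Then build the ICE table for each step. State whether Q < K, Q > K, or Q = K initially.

Q₀ = 697.5 vs Keq = 0.003686 ⇒ Q>K, reverse
Step 1:
                    X           D
  init         0.2941       3.922
  Δ             2.415      -3.622
  eq            2.709      0.3002
  solve Keq expr → x = -1.207; check Q = 0.003686

Q₀ = 697.5; Q > K (proceeds reverse)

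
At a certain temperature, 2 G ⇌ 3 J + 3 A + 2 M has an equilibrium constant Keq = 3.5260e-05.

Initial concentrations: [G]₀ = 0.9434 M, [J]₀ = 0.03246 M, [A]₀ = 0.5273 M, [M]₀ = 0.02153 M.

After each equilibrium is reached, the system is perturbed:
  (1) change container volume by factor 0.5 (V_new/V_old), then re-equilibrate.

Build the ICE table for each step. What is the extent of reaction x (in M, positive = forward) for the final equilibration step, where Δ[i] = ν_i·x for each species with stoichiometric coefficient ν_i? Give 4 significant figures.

x = -0.06111 M

Q₀ = 2.6117e-09 vs Keq = 3.5260e-05 ⇒ Q<K, forward
Step 1:
                    G           J           A           M
  init         0.9434     0.03246      0.5273     0.02153
  Δ          -0.09791      0.1469      0.1469     0.09791
  eq           0.8455      0.1793      0.6742      0.1194
  solve Keq expr → x = 0.04895; check Q = 3.5260e-05
Then change container volume by factor 0.5 (V_new/V_old).
Step 2:
                    G           J           A           M
  init          1.691      0.3586       1.348      0.2389
  Δ            0.1222     -0.1833     -0.1833     -0.1222
  eq            1.813      0.1753       1.165      0.1167
  solve Keq expr → x = -0.06111; check Q = 3.5260e-05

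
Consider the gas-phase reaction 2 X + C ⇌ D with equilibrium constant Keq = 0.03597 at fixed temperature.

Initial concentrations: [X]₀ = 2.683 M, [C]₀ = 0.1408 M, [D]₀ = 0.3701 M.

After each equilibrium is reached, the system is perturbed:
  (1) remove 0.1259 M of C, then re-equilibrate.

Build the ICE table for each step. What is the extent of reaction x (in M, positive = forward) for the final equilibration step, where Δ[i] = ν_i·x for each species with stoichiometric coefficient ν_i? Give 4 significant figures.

Q₀ = 0.3652 vs Keq = 0.03597 ⇒ Q>K, reverse
Step 1:
                    X           C           D
  I             2.683      0.1408      0.3701
  C            0.4709      0.2355     -0.2355
  E             3.154      0.3763      0.1346
  solve Keq expr → x = -0.2355; check Q = 0.03597
Then remove 0.1259 M of C.
Step 2:
                    X           C           D
  I             3.154      0.2504      0.1346
  C           0.06061     0.03031    -0.03031
  E             3.215      0.2807      0.1043
  solve Keq expr → x = -0.03031; check Q = 0.03597

x = -0.03031 M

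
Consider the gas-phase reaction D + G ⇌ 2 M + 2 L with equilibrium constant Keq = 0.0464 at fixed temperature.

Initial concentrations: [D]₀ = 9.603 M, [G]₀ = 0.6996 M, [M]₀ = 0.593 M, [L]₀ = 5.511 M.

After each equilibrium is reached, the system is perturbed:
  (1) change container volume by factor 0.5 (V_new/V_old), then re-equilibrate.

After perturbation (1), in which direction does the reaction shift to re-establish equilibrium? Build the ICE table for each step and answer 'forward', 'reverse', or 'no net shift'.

Direction: reverse

Q₀ = 1.59 vs Keq = 0.0464 ⇒ Q>K, reverse
Step 1:
                    D           G           M           L
  I             9.603      0.6996       0.593       5.511
  C            0.2319      0.2319     -0.4638     -0.4638
  E             9.835      0.9315      0.1292       5.047
  solve Keq expr → x = -0.2319; check Q = 0.0464
Then change container volume by factor 0.5 (V_new/V_old).
Step 2:
                    D           G           M           L
  I             19.67       1.863      0.2584       10.09
  C           0.06258     0.06258     -0.1252     -0.1252
  E             19.73       1.926      0.1332       9.969
  solve Keq expr → x = -0.06258; check Q = 0.0464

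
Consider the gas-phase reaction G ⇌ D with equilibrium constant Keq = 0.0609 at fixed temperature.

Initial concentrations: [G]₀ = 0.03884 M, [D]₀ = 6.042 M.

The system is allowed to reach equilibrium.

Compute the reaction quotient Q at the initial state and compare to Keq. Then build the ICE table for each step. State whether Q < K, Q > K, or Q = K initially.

Q₀ = 155.6; Q > K (proceeds reverse)

Q₀ = 155.6 vs Keq = 0.0609 ⇒ Q>K, reverse
Step 1:
                   G          D
  I          0.03884      6.042
  C            5.693     -5.693
  E            5.732     0.3491
  solve Keq expr → x = -5.693; check Q = 0.0609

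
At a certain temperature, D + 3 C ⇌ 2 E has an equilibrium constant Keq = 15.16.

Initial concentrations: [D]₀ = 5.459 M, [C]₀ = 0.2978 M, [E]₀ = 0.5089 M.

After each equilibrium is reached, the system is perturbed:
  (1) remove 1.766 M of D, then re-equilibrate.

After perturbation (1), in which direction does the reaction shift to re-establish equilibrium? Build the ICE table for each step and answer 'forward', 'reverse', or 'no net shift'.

Q₀ = 1.796 vs Keq = 15.16 ⇒ Q<K, forward
Step 1:
                    D           C           E
  init          5.459      0.2978      0.5089
  Δ          -0.04479     -0.1344     0.08959
  eq            5.414      0.1634      0.5985
  solve Keq expr → x = 0.04479; check Q = 15.16
Then remove 1.766 M of D.
Step 2:
                    D           C           E
  init          3.648      0.1634      0.5985
  Δ          0.006694     0.02008    -0.01339
  eq            3.655      0.1835      0.5851
  solve Keq expr → x = -0.006694; check Q = 15.16

Direction: reverse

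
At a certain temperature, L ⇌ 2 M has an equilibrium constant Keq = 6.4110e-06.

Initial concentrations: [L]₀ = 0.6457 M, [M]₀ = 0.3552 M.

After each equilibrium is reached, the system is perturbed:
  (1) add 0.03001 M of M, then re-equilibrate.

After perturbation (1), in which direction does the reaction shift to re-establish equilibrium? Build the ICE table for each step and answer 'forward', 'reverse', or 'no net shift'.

Direction: reverse

Q₀ = 0.1954 vs Keq = 6.4110e-06 ⇒ Q>K, reverse
Step 1:
                    L           M
  init         0.6457      0.3552
  Δ            0.1765     -0.3529
  eq           0.8222    0.002296
  solve Keq expr → x = -0.1765; check Q = 6.4110e-06
Then add 0.03001 M of M.
Step 2:
                    L           M
  init         0.8222     0.03231
  Δ           0.01499    -0.02999
  eq           0.8371    0.002317
  solve Keq expr → x = -0.01499; check Q = 6.4110e-06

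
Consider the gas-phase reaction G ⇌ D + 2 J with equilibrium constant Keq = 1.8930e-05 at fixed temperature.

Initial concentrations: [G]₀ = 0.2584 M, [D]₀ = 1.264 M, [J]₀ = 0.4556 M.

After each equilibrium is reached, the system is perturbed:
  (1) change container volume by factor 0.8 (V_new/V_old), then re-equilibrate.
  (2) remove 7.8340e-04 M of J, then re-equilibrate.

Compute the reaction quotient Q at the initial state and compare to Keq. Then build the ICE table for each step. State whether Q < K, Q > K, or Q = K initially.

Q₀ = 1.015 vs Keq = 1.8930e-05 ⇒ Q>K, reverse
Step 1:
                    G           D           J
  init         0.2584       1.264      0.4556
  Δ            0.2263     -0.2263     -0.4526
  eq           0.4847       1.038    0.002974
  solve Keq expr → x = -0.2263; check Q = 1.8930e-05
Then change container volume by factor 0.8 (V_new/V_old).
Step 2:
                    G           D           J
  init         0.6059       1.297    0.003717
  Δ        3.7103e-04 -3.7103e-04 -7.4207e-04
  eq           0.6063       1.297    0.002975
  solve Keq expr → x = -3.7103e-04; check Q = 1.8930e-05
Then remove 7.8340e-04 M of J.
Step 3:
                    G           D           J
  init         0.6063       1.297    0.002192
  Δ       -3.9100e-04  3.9100e-04  7.8199e-04
  eq           0.6059       1.297    0.002974
  solve Keq expr → x = 3.9100e-04; check Q = 1.8930e-05

Q₀ = 1.015; Q > K (proceeds reverse)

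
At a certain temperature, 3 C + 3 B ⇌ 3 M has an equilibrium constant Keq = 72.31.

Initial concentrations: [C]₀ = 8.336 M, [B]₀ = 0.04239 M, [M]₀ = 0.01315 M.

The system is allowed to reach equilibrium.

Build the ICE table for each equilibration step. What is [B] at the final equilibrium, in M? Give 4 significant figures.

[B]_eq = 0.001562 M

Q₀ = 5.1536e-05 vs Keq = 72.31 ⇒ Q<K, forward
Step 1:
                    C           B           M
  Initial       8.336     0.04239     0.01315
  Change     -0.04083    -0.04083     0.04083
  Equil         8.295    0.001562     0.05398
  solve Keq expr → x = 0.01361; check Q = 72.31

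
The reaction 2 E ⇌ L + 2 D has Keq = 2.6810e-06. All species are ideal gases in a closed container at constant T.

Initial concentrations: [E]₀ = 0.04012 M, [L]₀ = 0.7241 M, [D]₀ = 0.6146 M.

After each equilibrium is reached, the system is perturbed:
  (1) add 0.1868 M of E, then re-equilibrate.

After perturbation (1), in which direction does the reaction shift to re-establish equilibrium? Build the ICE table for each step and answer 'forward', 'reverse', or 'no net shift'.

Q₀ = 169.9 vs Keq = 2.6810e-06 ⇒ Q>K, reverse
Step 1:
                   E          L          D
  init       0.04012     0.7241     0.6146
  Δ           0.6129    -0.3065    -0.6129
  eq          0.6531     0.4176   0.001655
  solve Keq expr → x = -0.3065; check Q = 2.6810e-06
Then add 0.1868 M of E.
Step 2:
                   E          L          D
  init        0.8399     0.4176   0.001655
  Δ       -4.7150e-04 2.3575e-04 4.7150e-04
  eq          0.8394     0.4179   0.002126
  solve Keq expr → x = 2.3575e-04; check Q = 2.6810e-06

Direction: forward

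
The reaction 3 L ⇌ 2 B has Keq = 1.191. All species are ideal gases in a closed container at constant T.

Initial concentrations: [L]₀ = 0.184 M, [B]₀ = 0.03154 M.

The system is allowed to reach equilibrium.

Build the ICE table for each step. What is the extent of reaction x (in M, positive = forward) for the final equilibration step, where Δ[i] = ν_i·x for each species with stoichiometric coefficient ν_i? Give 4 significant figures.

Q₀ = 0.1597 vs Keq = 1.191 ⇒ Q<K, forward
Step 1:
                   L          B
  init         0.184    0.03154
  Δ         -0.04111    0.02741
  eq          0.1429    0.05895
  solve Keq expr → x = 0.0137; check Q = 1.191

x = 0.0137 M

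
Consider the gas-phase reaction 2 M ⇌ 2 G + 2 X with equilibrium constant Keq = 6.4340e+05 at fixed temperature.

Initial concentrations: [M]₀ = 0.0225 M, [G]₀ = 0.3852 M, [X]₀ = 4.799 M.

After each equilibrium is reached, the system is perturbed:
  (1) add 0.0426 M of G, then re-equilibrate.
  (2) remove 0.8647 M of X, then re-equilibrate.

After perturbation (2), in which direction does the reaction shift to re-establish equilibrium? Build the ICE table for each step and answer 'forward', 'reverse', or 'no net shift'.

Direction: forward

Q₀ = 6750 vs Keq = 6.4340e+05 ⇒ Q<K, forward
Step 1:
                  M         G         X
  Initial    0.0225    0.3852     4.799
  Change   -0.02007   0.02007   0.02007
  Equil    0.002435    0.4053     4.819
  solve Keq expr → x = 0.01003; check Q = 6.4340e+05
Then add 0.0426 M of G.
Step 2:
                  M         G         X
  Initial  0.002435    0.4479     4.819
  Change  2.5427e-04 -2.5427e-04 -2.5427e-04
  Equil    0.002689    0.4476     4.819
  solve Keq expr → x = -1.2713e-04; check Q = 6.4340e+05
Then remove 0.8647 M of X.
Step 3:
                  M         G         X
  Initial  0.002689    0.4476     3.954
  Change  -4.7990e-04 4.7990e-04 4.7990e-04
  Equil    0.002209    0.4481     3.955
  solve Keq expr → x = 2.3995e-04; check Q = 6.4340e+05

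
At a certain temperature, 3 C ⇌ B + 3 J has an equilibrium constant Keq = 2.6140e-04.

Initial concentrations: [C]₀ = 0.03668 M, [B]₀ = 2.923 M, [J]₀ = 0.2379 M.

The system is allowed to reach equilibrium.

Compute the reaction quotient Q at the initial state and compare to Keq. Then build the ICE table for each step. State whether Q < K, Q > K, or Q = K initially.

Q₀ = 797.5 vs Keq = 2.6140e-04 ⇒ Q>K, reverse
Step 1:
                   C          B          J
  Initial    0.03668      2.923     0.2379
  Change       0.226   -0.07535     -0.226
  Equil       0.2627      2.848    0.01185
  solve Keq expr → x = -0.07535; check Q = 2.6140e-04

Q₀ = 797.5; Q > K (proceeds reverse)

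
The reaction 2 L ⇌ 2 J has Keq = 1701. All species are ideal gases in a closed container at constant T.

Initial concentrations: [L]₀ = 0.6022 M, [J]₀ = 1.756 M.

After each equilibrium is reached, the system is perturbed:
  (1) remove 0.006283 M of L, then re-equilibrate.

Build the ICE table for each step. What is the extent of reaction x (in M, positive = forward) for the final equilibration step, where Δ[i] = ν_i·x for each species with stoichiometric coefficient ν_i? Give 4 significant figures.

Q₀ = 8.503 vs Keq = 1701 ⇒ Q<K, forward
Step 1:
                  L         J
  init       0.6022     1.756
  Δ         -0.5464    0.5464
  eq        0.05582     2.302
  solve Keq expr → x = 0.2732; check Q = 1701
Then remove 0.006283 M of L.
Step 2:
                  L         J
  init      0.04954     2.302
  Δ        0.006134 -0.006134
  eq        0.05568     2.296
  solve Keq expr → x = -0.003067; check Q = 1701

x = -0.003067 M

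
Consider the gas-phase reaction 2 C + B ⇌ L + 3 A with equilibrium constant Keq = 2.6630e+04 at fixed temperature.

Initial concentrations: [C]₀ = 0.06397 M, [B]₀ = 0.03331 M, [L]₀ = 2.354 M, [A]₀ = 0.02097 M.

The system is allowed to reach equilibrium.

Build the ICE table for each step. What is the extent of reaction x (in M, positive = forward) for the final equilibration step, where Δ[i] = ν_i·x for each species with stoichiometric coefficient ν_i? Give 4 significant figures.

x = 0.0293 M

Q₀ = 0.1592 vs Keq = 2.6630e+04 ⇒ Q<K, forward
Step 1:
                    C           B           L           A
  I           0.06397     0.03331       2.354     0.02097
  C           -0.0586     -0.0293      0.0293      0.0879
  E          0.005368    0.004009       2.383      0.1089
  solve Keq expr → x = 0.0293; check Q = 2.6630e+04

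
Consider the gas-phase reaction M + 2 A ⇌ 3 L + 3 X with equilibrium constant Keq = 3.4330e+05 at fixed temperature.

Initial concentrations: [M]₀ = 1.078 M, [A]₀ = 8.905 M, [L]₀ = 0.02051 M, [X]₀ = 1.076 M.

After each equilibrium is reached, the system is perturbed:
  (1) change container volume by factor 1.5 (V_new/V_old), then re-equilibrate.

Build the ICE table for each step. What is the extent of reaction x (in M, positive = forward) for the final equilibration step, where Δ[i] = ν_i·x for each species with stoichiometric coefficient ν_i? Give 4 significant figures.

Q₀ = 1.2573e-07 vs Keq = 3.4330e+05 ⇒ Q<K, forward
Step 1:
                    M           A           L           X
  I             1.078       8.905     0.02051       1.076
  C            -1.078      -2.156       3.233       3.233
  E        1.7633e-04       6.749       3.254       4.309
  solve Keq expr → x = 1.078; check Q = 3.4330e+05
Then change container volume by factor 1.5 (V_new/V_old).
Step 2:
                    M           A           L           X
  I        1.1755e-04         4.5       2.169       2.873
  C       -8.2698e-05 -1.6540e-04  2.4809e-04  2.4809e-04
  E        3.4854e-05       4.499        2.17       2.873
  solve Keq expr → x = 8.2698e-05; check Q = 3.4330e+05

x = 8.2698e-05 M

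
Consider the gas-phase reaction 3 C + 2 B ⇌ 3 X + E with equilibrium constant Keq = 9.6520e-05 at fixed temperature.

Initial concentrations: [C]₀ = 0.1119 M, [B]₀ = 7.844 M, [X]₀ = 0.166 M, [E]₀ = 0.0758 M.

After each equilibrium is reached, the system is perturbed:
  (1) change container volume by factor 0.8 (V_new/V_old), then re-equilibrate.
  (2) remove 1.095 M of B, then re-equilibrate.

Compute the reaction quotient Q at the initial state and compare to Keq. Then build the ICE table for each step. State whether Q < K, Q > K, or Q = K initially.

Q₀ = 0.004022; Q > K (proceeds reverse)

Q₀ = 0.004022 vs Keq = 9.6520e-05 ⇒ Q>K, reverse
Step 1:
                    C           B           X           E
  Initial      0.1119       7.844       0.166      0.0758
  Change      0.07454      0.0497    -0.07454    -0.02485
  Equil        0.1864       7.894     0.09146     0.05095
  solve Keq expr → x = -0.02485; check Q = 9.6520e-05
Then change container volume by factor 0.8 (V_new/V_old).
Step 2:
                    C           B           X           E
  Initial      0.2331       9.867      0.1143     0.06369
  Change    -0.005072   -0.003382    0.005072    0.001691
  Equil         0.228       9.864      0.1194     0.06538
  solve Keq expr → x = 0.001691; check Q = 9.6520e-05
Then remove 1.095 M of B.
Step 3:
                    C           B           X           E
  Initial       0.228       8.769      0.1194     0.06538
  Change     0.005345    0.003563   -0.005345   -0.001782
  Equil        0.2333       8.772       0.114      0.0636
  solve Keq expr → x = -0.001782; check Q = 9.6520e-05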